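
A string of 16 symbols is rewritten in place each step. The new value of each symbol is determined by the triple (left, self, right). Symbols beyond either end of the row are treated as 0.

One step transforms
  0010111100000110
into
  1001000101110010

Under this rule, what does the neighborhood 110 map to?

1

At position 7 the neighborhood is 110; the next row has 1 there.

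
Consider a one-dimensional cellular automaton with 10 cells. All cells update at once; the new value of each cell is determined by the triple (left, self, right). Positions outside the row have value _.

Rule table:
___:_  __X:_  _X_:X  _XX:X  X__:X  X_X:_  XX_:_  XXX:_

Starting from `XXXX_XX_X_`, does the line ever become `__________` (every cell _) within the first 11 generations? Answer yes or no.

X____X__XX
XX___XX_X_
X_X__X__XX
X_XX_XX_X_
X_X__X__XX  (repeats generation 3; period 2)
generation 11: X_X__X__XX
generation 11 is X_X__X__XX, still not uniform _

no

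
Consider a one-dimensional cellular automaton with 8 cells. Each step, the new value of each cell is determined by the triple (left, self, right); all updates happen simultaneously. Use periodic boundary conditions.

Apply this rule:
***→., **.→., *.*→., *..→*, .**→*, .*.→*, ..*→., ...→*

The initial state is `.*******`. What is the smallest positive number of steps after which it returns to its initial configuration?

.*......
.*******

2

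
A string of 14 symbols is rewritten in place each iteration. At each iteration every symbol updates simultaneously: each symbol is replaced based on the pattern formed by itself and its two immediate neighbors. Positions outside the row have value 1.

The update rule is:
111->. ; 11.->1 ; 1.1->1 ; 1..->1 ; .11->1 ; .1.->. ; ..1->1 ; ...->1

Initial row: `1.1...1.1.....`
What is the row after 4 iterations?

.111..........

11.111.1.11111
.111.11.11....
11.11111111111
.111..........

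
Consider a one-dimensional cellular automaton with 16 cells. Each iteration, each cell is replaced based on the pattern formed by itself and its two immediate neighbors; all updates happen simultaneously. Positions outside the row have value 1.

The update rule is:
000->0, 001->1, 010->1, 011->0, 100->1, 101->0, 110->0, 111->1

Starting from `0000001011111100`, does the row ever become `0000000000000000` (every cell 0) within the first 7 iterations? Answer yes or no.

no

iteration 1: 1000011001111011
iteration 2: 0100100110110001
iteration 3: 0111111000001010
iteration 4: 0011110100011010
iteration 5: 1101100110100010
iteration 6: 1000011000110110
iteration 7: 0100100101000000
iteration 7 is 0100100101000000, still not uniform 0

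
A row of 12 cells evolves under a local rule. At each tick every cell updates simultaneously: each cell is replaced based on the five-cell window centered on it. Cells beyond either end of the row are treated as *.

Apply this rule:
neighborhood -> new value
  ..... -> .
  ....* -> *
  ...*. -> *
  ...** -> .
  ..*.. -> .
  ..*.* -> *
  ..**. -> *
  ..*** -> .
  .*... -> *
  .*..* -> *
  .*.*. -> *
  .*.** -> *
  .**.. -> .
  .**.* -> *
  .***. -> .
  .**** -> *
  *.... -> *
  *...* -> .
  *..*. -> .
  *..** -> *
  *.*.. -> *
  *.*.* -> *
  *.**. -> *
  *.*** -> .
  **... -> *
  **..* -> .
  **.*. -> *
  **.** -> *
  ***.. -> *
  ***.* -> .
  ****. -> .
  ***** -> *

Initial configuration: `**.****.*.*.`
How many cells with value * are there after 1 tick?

tick 1: ..*.*..*****
count of *: 7

7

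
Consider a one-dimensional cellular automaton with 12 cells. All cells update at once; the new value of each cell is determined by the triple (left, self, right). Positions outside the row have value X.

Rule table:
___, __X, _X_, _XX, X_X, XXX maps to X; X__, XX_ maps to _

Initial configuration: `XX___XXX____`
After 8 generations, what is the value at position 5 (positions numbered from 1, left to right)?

X__XXXX__XXX
__XXXX__XXXX
_XXXX__XXXXX
XXXX__XXXXXX
XXX__XXXXXXX
XX__XXXXXXXX
X__XXXXXXXXX
__XXXXXXXXXX
position 5 holds X

X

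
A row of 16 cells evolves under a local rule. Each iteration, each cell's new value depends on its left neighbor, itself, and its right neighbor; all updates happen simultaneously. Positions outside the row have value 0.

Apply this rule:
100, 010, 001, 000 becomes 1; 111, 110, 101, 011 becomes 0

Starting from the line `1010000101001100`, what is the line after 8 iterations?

0000000000001100

1011111101110011
1000000000001100
1111111111110011
0000000000001100
1111111111110011  (repeats iteration 3; period 2)
iteration 8: 0000000000001100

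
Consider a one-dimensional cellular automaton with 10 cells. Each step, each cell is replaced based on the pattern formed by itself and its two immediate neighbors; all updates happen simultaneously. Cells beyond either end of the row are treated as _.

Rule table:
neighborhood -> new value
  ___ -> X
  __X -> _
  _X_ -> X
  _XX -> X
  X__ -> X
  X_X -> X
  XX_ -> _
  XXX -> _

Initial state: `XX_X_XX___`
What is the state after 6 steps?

XXX___XX_X

X_XXXX_XXX
XXX___XX__
X__XX_X_XX
XX_X_XXXX_
X_XXXX___X
XXX___XX_X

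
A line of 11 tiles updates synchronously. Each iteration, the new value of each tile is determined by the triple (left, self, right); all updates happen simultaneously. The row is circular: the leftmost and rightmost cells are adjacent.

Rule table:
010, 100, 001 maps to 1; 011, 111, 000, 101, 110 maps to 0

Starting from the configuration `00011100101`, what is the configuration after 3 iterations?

01000110000

10100011101
00110100000
01000110000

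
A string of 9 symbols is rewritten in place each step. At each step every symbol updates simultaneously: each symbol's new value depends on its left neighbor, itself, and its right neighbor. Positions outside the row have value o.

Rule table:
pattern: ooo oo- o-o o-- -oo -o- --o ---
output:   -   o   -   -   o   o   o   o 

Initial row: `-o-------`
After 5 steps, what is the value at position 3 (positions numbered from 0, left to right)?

-o-oooooo
-o-o-----
-o-o-oooo
-o-o-o---
-o-o-o-oo
position 3 holds o

o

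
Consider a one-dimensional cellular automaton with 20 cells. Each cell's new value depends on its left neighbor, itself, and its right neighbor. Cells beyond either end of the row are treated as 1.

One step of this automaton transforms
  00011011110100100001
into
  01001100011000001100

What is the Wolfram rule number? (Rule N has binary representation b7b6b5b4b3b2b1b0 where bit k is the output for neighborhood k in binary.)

97

position 7: 111 → 0  (bit 7 = 0)
position 4: 110 → 1  (bit 6 = 1)
position 5: 101 → 1  (bit 5 = 1)
position 0: 100 → 0  (bit 4 = 0)
position 3: 011 → 0  (bit 3 = 0)
position 11: 010 → 0  (bit 2 = 0)
position 2: 001 → 0  (bit 1 = 0)
position 1: 000 → 1  (bit 0 = 1)
bits b7..b0 = 01100001 = 97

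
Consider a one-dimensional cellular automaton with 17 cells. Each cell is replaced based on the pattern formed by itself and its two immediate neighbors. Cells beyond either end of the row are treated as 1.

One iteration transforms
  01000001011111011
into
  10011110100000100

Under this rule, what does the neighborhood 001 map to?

1

At position 6 the neighborhood is 001; the next row has 1 there.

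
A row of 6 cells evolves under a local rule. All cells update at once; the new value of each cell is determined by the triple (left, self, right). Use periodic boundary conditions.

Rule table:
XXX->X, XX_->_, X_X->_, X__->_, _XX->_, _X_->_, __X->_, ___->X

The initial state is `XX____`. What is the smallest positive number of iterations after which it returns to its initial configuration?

2

___XX_
XX____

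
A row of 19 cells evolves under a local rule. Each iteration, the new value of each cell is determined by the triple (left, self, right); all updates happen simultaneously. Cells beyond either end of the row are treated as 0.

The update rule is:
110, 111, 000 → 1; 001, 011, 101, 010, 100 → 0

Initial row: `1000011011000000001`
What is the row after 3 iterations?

0000011111100111100

0011001001011111100
1001000000001111101
0000011111100111100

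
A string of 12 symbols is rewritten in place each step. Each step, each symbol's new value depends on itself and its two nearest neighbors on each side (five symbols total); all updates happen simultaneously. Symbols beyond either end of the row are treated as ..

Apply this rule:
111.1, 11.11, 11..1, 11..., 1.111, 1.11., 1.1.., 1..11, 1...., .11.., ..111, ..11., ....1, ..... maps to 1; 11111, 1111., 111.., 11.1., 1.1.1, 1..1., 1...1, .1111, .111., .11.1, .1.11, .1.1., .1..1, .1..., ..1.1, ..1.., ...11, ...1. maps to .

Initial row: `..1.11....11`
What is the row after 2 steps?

step 1: 1...11111.11
step 2: ....1...1111

....1...1111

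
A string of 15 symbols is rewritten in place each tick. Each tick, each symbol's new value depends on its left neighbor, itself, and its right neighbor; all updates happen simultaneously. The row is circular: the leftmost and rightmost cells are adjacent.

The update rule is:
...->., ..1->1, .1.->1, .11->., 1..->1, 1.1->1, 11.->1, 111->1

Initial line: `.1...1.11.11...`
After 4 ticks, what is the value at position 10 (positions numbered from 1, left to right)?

1

111.111.11.11..
.111.111.11.111
1.111.111.11.11
11.111.111.11.1
position 10 holds 1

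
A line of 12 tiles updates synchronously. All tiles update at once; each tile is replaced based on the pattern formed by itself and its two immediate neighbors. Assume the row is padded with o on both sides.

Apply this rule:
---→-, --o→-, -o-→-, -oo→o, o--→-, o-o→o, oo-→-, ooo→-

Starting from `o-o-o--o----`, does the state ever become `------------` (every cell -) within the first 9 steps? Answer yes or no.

step 1: -o-o--------
step 2: o-o---------
step 3: -o----------
step 4: o-----------
step 5: ------------
all cells are - at step 5

yes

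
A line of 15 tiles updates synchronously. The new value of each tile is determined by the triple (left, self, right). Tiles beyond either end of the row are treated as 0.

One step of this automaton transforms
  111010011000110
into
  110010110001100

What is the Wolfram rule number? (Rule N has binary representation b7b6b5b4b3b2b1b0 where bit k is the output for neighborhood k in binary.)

position 1: 111 → 1  (bit 7 = 1)
position 2: 110 → 0  (bit 6 = 0)
position 3: 101 → 0  (bit 5 = 0)
position 5: 100 → 0  (bit 4 = 0)
position 0: 011 → 1  (bit 3 = 1)
position 4: 010 → 1  (bit 2 = 1)
position 6: 001 → 1  (bit 1 = 1)
position 10: 000 → 0  (bit 0 = 0)
bits b7..b0 = 10001110 = 142

142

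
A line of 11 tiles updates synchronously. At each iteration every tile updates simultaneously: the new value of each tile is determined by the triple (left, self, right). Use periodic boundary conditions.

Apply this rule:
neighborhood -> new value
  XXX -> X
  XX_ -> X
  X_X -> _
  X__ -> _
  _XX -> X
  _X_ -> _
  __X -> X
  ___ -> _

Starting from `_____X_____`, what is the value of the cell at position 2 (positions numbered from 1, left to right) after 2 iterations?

_

iteration 1: ____X______
iteration 2: ___X_______
position 2 holds _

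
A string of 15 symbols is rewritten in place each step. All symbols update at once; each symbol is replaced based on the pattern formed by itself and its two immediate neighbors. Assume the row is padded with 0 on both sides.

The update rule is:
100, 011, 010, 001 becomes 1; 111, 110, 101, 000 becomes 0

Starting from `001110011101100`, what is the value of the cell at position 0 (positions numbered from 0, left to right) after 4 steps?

step 1: 011001110001010
step 2: 110111001011011
step 3: 100100111010010
step 4: 111111100011111
position 0 holds 1

1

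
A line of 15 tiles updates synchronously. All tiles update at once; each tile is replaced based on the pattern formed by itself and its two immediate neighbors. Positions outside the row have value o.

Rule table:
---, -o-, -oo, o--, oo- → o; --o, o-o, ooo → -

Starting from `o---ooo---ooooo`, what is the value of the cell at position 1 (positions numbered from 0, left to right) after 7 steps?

-

ooo-o-ooo-o----
--o-o-o-o-oooo-
o-o-o-o-o-o--o-
o-o-o-o-o-oo-o-
o-o-o-o-o-oo-o-  (fixed point — unchanged through step 7)
position 1 holds -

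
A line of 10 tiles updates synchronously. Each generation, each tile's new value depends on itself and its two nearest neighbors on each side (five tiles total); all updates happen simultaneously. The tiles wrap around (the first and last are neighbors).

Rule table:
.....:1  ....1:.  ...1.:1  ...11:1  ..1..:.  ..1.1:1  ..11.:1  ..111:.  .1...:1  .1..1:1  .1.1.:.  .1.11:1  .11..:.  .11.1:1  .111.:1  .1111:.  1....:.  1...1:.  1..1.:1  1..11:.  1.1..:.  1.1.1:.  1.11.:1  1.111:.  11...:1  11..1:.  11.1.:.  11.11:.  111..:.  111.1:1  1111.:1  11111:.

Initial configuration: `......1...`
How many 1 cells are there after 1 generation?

7

generation 1: 1111.1.1.1
count of 1: 7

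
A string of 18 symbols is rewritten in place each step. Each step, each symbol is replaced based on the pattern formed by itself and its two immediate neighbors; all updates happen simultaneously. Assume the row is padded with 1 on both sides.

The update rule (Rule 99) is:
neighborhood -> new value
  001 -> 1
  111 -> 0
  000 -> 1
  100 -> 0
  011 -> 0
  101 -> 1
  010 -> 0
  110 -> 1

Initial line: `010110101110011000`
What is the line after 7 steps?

101011010010101011
110101100101010100
011010101010101001
101101010101010010
110110101010100101
011011010101001010
101101101010010101

101101101010010101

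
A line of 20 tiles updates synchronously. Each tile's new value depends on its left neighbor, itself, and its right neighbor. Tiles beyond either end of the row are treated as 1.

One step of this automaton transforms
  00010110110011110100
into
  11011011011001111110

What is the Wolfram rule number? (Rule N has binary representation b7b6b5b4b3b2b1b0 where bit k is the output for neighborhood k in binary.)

position 13: 111 → 1  (bit 7 = 1)
position 6: 110 → 1  (bit 6 = 1)
position 4: 101 → 1  (bit 5 = 1)
position 0: 100 → 1  (bit 4 = 1)
position 5: 011 → 0  (bit 3 = 0)
position 3: 010 → 1  (bit 2 = 1)
position 2: 001 → 0  (bit 1 = 0)
position 1: 000 → 1  (bit 0 = 1)
bits b7..b0 = 11110101 = 245

245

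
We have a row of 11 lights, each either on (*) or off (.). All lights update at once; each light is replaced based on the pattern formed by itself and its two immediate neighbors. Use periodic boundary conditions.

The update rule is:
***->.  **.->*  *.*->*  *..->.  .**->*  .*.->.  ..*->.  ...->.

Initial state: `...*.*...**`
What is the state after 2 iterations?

.........**

iteration 1: ....*....**
iteration 2: .........**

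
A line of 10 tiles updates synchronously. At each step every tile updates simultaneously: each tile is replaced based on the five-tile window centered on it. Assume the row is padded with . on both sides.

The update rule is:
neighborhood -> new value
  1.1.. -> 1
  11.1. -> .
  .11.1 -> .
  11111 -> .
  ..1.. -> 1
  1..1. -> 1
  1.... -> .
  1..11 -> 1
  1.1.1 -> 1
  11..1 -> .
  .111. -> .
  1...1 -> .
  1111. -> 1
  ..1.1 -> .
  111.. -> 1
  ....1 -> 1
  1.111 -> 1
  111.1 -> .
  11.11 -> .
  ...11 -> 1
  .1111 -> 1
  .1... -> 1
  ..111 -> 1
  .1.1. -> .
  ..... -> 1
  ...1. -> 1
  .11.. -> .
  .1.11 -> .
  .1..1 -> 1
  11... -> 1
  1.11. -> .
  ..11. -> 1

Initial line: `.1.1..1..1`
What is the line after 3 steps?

step 1: 1..1111111
step 2: 11111...11
step 3: 11.111.11.

11.111.11.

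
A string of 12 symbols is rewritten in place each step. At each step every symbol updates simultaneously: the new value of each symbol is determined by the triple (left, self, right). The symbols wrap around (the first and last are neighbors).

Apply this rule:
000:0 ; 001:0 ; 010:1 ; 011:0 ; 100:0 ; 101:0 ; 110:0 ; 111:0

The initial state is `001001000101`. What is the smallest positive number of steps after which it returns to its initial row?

1

001001000101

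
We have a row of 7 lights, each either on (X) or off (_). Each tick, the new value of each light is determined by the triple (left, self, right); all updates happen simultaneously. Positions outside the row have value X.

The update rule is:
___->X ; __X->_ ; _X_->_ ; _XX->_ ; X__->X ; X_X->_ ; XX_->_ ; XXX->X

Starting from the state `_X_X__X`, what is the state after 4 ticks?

____X__
XXX__X_
XX_X___
X___XX_

X___XX_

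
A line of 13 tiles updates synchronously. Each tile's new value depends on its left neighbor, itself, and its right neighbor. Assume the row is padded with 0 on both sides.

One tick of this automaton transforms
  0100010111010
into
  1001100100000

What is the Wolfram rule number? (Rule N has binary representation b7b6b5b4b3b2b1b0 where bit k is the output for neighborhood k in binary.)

11

position 8: 111 → 0  (bit 7 = 0)
position 9: 110 → 0  (bit 6 = 0)
position 6: 101 → 0  (bit 5 = 0)
position 2: 100 → 0  (bit 4 = 0)
position 7: 011 → 1  (bit 3 = 1)
position 1: 010 → 0  (bit 2 = 0)
position 0: 001 → 1  (bit 1 = 1)
position 3: 000 → 1  (bit 0 = 1)
bits b7..b0 = 00001011 = 11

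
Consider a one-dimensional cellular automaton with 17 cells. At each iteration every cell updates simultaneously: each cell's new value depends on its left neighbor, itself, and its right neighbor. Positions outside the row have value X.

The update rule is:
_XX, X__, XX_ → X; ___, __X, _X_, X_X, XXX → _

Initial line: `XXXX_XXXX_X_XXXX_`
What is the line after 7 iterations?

___XXX_____X__X__

___X_X__X___X__X_
X_____X__X___X___
XX_____X__X___X__
_XX_____X__X___X_
_XXX_____X__X____
_X_XX_____X__X___
___XXX_____X__X__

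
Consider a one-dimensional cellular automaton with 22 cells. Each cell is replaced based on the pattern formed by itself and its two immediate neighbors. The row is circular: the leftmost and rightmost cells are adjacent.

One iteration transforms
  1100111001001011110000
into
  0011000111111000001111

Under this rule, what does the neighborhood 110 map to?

0

At position 1 the neighborhood is 110; the next row has 0 there.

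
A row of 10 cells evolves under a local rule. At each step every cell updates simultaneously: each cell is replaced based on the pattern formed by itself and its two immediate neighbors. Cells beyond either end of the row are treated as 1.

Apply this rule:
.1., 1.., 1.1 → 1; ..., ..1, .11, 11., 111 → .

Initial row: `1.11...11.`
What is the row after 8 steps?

.1..1....1
111.11....
...1..1...
1..11.11..
.1...1..1.
111..11.11
...1...1..
1..11..11.

1..11..11.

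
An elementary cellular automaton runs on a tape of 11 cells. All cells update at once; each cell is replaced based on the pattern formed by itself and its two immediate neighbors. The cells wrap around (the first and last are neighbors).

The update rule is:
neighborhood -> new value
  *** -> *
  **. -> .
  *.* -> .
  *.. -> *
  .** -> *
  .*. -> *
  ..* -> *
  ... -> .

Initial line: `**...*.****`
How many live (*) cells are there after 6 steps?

7

*.*.**.****
..*.*..****
***.******.
**..*****..
*.******.**
..*****..**
count of *: 7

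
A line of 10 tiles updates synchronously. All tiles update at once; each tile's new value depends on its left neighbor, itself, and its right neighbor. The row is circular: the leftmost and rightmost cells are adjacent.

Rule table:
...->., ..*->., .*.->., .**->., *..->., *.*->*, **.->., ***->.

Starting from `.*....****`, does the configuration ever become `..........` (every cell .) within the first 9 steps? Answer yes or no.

step 1: *.........
step 2: ..........
all cells are . at step 2

yes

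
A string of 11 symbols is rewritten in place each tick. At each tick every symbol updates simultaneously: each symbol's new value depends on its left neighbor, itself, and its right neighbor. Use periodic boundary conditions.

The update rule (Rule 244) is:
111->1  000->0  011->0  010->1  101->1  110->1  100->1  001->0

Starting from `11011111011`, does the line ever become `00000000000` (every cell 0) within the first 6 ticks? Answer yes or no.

tick 1: 11101111101
tick 2: 11110111110
tick 3: 01111011111
tick 4: 10111101111
tick 5: 11011110111
tick 6: 11101111011
tick 6 is 11101111011, still not uniform 0

no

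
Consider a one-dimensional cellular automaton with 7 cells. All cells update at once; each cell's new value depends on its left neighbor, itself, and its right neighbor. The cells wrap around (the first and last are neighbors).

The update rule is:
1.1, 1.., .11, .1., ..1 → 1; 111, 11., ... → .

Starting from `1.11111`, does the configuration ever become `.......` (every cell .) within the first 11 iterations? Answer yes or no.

no

.11....
11.1...
1.111.1
.11..11
11.111.
1.11..1
.11.111
11.11..
1.11.11
.11.11.
11.11.1
iteration 11 is 11.11.1, still not uniform .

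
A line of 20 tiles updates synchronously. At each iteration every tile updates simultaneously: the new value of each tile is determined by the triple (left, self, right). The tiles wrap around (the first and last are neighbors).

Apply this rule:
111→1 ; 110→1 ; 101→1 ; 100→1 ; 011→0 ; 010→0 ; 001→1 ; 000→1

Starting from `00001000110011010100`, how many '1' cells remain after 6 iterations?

15

11110111011101101011
11111011101110110101
11111101110111011010
01111110111011101101
10111111011101110110
01011111101110111011
count of 1: 15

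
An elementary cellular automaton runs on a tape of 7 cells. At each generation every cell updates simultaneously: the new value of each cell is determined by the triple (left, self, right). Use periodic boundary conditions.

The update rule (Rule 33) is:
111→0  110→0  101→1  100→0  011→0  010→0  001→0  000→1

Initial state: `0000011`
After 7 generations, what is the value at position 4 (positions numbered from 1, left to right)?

1

0111000
0000011  (repeats generation 0; period 2)
generation 7: 0111000
position 4 holds 1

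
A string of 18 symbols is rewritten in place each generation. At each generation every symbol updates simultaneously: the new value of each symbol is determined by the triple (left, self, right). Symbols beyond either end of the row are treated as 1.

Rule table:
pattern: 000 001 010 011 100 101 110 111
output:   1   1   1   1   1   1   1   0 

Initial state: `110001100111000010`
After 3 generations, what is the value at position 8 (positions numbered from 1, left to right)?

011111111101111111
110000000111000000
011111111101111111
position 8 holds 1

1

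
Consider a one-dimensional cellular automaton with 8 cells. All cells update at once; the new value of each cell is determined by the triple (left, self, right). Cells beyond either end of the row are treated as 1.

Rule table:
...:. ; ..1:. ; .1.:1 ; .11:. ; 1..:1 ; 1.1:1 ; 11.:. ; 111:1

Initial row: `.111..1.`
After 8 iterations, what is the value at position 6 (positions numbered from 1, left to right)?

1

1.1.1.11
.11111.1
1.111.1.
.1.1.111
11111.11
1111.1.1
111.111.
11.1.1.1
position 6 holds 1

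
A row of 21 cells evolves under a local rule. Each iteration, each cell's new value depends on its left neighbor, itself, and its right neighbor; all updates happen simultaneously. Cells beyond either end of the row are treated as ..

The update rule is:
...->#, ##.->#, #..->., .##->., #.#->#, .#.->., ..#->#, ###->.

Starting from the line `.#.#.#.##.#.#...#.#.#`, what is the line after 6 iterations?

.#.#.#.#.#.#.#.#.#..#

#.#.#.#.##.#..##.#.#.
.#.#.#.#.##..#.##.#..
#.#.#.#.#.#.#.#.##..#
.#.#.#.#.#.#.#.#.#.#.
#.#.#.#.#.#.#.#.#.#..
.#.#.#.#.#.#.#.#.#..#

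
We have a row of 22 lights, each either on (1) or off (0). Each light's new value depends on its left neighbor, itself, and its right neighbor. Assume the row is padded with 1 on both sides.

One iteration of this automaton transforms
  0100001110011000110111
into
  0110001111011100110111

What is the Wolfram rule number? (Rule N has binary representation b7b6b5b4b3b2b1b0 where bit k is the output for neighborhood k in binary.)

220

position 7: 111 → 1  (bit 7 = 1)
position 8: 110 → 1  (bit 6 = 1)
position 0: 101 → 0  (bit 5 = 0)
position 2: 100 → 1  (bit 4 = 1)
position 6: 011 → 1  (bit 3 = 1)
position 1: 010 → 1  (bit 2 = 1)
position 5: 001 → 0  (bit 1 = 0)
position 3: 000 → 0  (bit 0 = 0)
bits b7..b0 = 11011100 = 220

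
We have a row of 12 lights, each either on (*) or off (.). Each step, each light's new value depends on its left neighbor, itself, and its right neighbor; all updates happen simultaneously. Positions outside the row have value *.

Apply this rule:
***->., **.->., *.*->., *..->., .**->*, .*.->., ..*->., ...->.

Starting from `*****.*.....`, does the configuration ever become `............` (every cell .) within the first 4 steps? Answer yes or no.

yes

............
all cells are . at step 1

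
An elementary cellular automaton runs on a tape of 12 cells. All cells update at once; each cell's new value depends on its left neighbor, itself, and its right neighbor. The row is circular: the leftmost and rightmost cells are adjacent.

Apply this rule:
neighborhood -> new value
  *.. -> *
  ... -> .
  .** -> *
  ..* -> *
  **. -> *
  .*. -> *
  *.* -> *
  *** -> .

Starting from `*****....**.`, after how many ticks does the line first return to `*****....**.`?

*...**..****
**.******...
****....**.*
...**..*****
*.******...*
***....**.**
..**..*****.
.******...**
**....**.***
.**..*****..
******...**.
*....**.****
**..*****...
*****...**.*
....**.*****
*..*****...*
****...**.**
...**.*****.
..*****...**
***...**.***
..**.*****..
.*****...**.
**...**.****
.**.*****...
*****...**..
*...**.*****
**.*****....
****...**..*
...**.******
*.*****....*
***...**..**
..**.******.
.*****....**
**...**..***
.**.******..
*****....**.

36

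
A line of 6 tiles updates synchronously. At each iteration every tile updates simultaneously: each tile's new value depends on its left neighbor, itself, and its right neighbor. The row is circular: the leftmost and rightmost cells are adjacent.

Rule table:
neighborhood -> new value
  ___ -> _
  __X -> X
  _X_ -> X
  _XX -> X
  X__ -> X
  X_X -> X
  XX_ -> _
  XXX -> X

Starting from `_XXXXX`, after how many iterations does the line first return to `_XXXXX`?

6

XXXXX_
XXXX_X
XXX_XX
XX_XXX
X_XXXX
_XXXXX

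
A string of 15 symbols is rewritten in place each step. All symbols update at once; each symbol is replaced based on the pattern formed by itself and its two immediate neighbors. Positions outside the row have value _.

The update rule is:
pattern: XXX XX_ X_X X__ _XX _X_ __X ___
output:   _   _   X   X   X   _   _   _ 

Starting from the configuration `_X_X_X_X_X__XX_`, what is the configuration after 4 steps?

step 1: __X_X_X_X_X_X_X
step 2: ___X_X_X_X_X_X_
step 3: ____X_X_X_X_X_X
step 4: _____X_X_X_X_X_

_____X_X_X_X_X_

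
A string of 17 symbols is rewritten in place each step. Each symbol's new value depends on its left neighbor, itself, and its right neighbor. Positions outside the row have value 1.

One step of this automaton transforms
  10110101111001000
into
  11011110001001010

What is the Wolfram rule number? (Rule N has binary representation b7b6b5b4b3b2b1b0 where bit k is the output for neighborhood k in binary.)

position 8: 111 → 0  (bit 7 = 0)
position 0: 110 → 1  (bit 6 = 1)
position 1: 101 → 1  (bit 5 = 1)
position 11: 100 → 0  (bit 4 = 0)
position 2: 011 → 0  (bit 3 = 0)
position 5: 010 → 1  (bit 2 = 1)
position 12: 001 → 0  (bit 1 = 0)
position 15: 000 → 1  (bit 0 = 1)
bits b7..b0 = 01100101 = 101

101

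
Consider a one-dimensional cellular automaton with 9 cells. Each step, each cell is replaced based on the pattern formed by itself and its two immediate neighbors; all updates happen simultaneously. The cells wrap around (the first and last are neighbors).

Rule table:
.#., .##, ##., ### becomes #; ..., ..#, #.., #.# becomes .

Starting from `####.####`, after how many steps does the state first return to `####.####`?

1

step 1: ####.####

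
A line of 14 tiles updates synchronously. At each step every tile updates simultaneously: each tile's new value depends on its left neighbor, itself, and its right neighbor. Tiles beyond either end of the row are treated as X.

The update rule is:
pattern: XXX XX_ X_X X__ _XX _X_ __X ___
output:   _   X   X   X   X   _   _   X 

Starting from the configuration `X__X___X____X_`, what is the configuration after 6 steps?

__XX_XXX_X__XX

XX__XX__XXX__X
_XX_XXX_X_XX_X
XXXXX_XX_XXXXX
____XXXXXX____
XXX_X____XXXX_
__XX_XXX_X__XX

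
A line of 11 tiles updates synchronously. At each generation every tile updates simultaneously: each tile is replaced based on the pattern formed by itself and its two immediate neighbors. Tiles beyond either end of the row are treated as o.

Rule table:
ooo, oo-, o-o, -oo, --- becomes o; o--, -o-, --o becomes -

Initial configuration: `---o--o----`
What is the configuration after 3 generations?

generation 1: -o------oo-
generation 2: o--oooo-ooo
generation 3: o--oooooooo

o--oooooooo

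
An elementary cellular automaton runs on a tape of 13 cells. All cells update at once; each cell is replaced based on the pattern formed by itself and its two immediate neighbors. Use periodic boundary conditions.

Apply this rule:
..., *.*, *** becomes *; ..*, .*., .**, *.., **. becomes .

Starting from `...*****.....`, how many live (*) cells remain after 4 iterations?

1

**..***..****
*....*....***
..**...**..**
.....*.......
count of *: 1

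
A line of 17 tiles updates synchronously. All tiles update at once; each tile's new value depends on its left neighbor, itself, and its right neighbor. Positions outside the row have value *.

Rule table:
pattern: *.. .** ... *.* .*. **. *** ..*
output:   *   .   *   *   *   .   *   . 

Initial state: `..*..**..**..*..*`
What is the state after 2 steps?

*.**...*...*.**..
.*..**.***.**..*.

.*..**.***.**..*.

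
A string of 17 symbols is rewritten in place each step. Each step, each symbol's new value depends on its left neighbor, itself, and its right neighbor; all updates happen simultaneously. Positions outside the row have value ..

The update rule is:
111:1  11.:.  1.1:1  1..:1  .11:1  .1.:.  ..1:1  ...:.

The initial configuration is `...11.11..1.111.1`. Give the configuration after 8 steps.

.11.111.1.1.1.1.1

..11.11.11.111.1.
.11.11.11.111.1.1
11.11.11.111.1.1.
1.11.11.111.1.1.1
.11.11.111.1.1.1.
11.11.111.1.1.1.1
1.11.111.1.1.1.1.
.11.111.1.1.1.1.1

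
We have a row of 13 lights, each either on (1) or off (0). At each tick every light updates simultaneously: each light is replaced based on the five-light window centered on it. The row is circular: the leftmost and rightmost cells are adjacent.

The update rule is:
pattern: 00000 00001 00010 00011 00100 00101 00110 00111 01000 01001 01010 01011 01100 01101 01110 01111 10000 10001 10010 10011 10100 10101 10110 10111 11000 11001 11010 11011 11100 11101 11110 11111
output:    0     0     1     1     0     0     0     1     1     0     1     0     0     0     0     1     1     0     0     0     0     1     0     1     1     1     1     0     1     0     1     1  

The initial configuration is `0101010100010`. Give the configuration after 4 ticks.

1111110011000

0011111010100
0111110111011
0111100100000
1111110011000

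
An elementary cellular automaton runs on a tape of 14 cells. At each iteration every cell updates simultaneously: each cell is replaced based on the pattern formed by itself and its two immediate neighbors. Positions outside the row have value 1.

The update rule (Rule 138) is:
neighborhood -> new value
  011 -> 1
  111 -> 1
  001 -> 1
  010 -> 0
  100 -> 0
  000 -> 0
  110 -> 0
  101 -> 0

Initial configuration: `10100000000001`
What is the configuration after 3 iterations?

00000000001111

00000000000011
00000000000111
00000000001111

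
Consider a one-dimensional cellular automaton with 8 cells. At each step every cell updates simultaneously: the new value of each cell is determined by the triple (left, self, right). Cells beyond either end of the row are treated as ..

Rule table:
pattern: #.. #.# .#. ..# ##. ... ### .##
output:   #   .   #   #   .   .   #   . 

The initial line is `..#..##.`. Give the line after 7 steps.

.####..#
#.##.###
#.....#.
##...###
..#.#.#.
.##.#.##
#...#...

#...#...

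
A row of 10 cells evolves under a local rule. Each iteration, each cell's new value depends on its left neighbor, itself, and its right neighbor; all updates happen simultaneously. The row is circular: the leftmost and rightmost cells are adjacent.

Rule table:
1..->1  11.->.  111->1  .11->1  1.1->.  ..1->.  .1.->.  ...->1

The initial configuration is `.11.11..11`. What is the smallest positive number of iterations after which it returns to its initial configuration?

30

.1..1.1.1.
..1......1
1..11111..
.1.1111.1.
...111...1
11.11.11..
1..1..1.1.
.1..1.....
..1..11111
1..1.1111.
.1...111..
..11.11.11
1.1..1..1.
...1..1...
11..1..111
1.1..1.111
...1...111
11..11.11.
1.1.1..1..
.....1..1.
1111..1..1
111.1..1.1
11...1...1
1.11..11.1
..1.1.1..1
1......1..
.11111..1.
.1111.1..1
.111...1..
.11.11..11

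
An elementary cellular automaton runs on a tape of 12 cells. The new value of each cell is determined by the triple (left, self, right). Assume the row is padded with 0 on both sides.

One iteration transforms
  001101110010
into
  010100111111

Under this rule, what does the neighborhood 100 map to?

1

At position 8 the neighborhood is 100; the next row has 1 there.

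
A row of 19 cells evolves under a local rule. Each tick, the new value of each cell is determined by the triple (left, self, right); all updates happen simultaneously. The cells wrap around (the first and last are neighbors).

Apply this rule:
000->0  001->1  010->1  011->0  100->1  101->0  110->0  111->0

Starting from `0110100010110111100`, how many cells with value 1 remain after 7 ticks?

tick 1: 1000110110000000010
tick 2: 1101000001000000110
tick 3: 0001100011100001000
tick 4: 0010010100010011100
tick 5: 0111110110111100010
tick 6: 1000000000000010111
tick 7: 0100000000000110000
count of 1: 3

3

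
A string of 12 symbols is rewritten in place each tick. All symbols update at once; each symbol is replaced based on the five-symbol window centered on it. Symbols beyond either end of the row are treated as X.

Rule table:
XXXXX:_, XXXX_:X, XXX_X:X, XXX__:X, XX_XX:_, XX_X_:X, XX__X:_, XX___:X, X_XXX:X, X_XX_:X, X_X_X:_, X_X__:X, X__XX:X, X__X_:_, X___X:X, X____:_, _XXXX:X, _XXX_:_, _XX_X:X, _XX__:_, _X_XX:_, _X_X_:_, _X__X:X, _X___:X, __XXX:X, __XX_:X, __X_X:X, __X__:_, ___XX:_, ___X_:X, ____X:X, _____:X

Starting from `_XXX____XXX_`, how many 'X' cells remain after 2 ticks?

tick 1: _X_XX_X_X_X_
tick 2: X__XXX______
count of X: 4

4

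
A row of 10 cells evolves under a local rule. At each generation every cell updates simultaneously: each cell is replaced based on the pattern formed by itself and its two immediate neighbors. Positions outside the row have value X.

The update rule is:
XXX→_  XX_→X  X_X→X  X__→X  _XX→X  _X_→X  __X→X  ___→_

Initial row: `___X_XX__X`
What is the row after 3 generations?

__XX_____X

generation 1: X_XXXXXXXX
generation 2: XXX_______
generation 3: __XX_____X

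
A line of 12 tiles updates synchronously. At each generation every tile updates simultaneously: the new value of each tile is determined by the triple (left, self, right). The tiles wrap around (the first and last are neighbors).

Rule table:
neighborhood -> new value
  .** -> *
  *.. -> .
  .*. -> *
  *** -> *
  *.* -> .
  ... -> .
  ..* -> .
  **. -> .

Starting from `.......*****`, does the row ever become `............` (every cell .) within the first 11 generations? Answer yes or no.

no

.......****.
.......***..
.......**...
.......*....
.......*....  (fixed point — unchanged through generation 11)
generation 11 is .......*...., still not uniform .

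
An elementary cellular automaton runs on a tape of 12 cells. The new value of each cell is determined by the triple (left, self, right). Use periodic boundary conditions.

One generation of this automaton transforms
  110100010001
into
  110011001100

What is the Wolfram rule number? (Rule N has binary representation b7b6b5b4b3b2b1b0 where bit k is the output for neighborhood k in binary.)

209

position 0: 111 → 1  (bit 7 = 1)
position 1: 110 → 1  (bit 6 = 1)
position 2: 101 → 0  (bit 5 = 0)
position 4: 100 → 1  (bit 4 = 1)
position 11: 011 → 0  (bit 3 = 0)
position 3: 010 → 0  (bit 2 = 0)
position 6: 001 → 0  (bit 1 = 0)
position 5: 000 → 1  (bit 0 = 1)
bits b7..b0 = 11010001 = 209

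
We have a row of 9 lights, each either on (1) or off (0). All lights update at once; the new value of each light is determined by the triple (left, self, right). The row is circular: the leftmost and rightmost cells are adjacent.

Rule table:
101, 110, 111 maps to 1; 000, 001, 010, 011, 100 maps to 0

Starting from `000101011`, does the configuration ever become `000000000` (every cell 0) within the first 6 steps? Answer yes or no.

yes

000010101
000001010
000000100
000000000
all cells are 0 at step 4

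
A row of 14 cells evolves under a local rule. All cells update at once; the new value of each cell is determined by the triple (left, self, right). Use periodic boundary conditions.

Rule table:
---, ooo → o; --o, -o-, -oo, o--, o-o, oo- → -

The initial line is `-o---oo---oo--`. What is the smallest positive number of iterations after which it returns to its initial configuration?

---o----o----o
-o---oo---oo--

2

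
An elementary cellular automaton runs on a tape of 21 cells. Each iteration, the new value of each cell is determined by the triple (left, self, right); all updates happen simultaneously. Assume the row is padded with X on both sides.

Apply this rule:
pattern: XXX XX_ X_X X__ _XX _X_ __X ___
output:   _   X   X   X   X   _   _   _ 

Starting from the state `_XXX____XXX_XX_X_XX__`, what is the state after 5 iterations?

XXXX_X_XX_XXXX_X__XXX

XX_XX___X_XXXXX_XXXX_
_XXXXX___XX___XXX__XX
XX___XX__XXX__X_XX_X_
_XX__XXX_X_XX__XXXX_X
XXXX_X_XX_XXXX_X__XXX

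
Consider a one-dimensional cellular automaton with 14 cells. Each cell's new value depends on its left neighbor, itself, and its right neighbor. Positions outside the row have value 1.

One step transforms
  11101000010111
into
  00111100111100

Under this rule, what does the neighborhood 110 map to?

At position 2 the neighborhood is 110; the next row has 1 there.

1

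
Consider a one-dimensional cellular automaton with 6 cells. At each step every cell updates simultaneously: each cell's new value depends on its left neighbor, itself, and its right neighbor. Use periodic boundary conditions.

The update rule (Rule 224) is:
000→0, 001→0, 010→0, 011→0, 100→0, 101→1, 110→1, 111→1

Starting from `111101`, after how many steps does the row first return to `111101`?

111110
011111
101111
110111
111011
111101

6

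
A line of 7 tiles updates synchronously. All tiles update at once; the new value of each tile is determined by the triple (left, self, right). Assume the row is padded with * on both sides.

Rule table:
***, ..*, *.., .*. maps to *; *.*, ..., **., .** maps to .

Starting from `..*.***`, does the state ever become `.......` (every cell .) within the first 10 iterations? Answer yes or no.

iteration 1: ***..**
iteration 2: **.**.*
iteration 3: *......
iteration 4: .*....*
iteration 5: .**..*.
iteration 6: ...***.
iteration 7: *.*.*..
iteration 8: ..*.***  (repeats iteration 0; period 8)
iteration 10: **.**.*
iteration 10 is **.**.*, still not uniform .

no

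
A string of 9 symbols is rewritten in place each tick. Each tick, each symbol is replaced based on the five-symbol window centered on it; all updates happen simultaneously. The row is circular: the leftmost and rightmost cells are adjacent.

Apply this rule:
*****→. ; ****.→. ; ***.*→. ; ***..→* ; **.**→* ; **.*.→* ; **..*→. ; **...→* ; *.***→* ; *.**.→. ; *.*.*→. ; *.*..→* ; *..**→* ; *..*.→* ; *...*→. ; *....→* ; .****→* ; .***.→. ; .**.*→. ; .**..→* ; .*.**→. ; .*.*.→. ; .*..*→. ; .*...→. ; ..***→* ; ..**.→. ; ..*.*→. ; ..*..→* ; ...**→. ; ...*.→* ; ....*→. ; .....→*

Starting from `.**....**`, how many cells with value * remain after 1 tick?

4

*.***....
count of *: 4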